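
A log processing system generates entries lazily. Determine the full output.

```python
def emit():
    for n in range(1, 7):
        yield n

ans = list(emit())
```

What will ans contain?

Step 1: The generator yields each value from range(1, 7).
Step 2: list() consumes all yields: [1, 2, 3, 4, 5, 6].
Therefore ans = [1, 2, 3, 4, 5, 6].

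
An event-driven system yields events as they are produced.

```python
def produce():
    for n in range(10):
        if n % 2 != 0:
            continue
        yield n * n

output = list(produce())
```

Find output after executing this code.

Step 1: Only yield n**2 when n is divisible by 2:
  n=0: 0 % 2 == 0, yield 0**2 = 0
  n=2: 2 % 2 == 0, yield 2**2 = 4
  n=4: 4 % 2 == 0, yield 4**2 = 16
  n=6: 6 % 2 == 0, yield 6**2 = 36
  n=8: 8 % 2 == 0, yield 8**2 = 64
Therefore output = [0, 4, 16, 36, 64].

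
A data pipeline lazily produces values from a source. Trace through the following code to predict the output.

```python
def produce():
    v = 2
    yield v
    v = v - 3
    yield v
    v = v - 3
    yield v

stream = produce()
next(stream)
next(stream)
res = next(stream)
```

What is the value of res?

Step 1: Trace through generator execution:
  Yield 1: v starts at 2, yield 2
  Yield 2: v = 2 - 3 = -1, yield -1
  Yield 3: v = -1 - 3 = -4, yield -4
Step 2: First next() gets 2, second next() gets the second value, third next() yields -4.
Therefore res = -4.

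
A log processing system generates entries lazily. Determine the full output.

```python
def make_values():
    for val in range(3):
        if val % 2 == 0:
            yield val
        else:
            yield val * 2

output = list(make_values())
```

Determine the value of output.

Step 1: For each val in range(3), yield val if even, else val*2:
  val=0 (even): yield 0
  val=1 (odd): yield 1*2 = 2
  val=2 (even): yield 2
Therefore output = [0, 2, 2].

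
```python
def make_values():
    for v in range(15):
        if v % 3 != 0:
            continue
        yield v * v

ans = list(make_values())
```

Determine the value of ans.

Step 1: Only yield v**2 when v is divisible by 3:
  v=0: 0 % 3 == 0, yield 0**2 = 0
  v=3: 3 % 3 == 0, yield 3**2 = 9
  v=6: 6 % 3 == 0, yield 6**2 = 36
  v=9: 9 % 3 == 0, yield 9**2 = 81
  v=12: 12 % 3 == 0, yield 12**2 = 144
Therefore ans = [0, 9, 36, 81, 144].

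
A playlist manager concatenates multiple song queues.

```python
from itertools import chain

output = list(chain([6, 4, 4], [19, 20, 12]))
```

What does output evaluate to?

Step 1: chain() concatenates iterables: [6, 4, 4] + [19, 20, 12].
Therefore output = [6, 4, 4, 19, 20, 12].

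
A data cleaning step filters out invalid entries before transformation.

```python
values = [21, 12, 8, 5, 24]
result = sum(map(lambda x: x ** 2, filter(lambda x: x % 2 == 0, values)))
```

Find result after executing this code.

Step 1: Filter even numbers from [21, 12, 8, 5, 24]: [12, 8, 24]
Step 2: Square each: [144, 64, 576]
Step 3: Sum = 784.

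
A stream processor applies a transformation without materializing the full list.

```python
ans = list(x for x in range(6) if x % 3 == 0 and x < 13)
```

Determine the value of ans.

Step 1: Filter range(6) where x % 3 == 0 and x < 13:
  x=0: both conditions met, included
  x=1: excluded (1 % 3 != 0)
  x=2: excluded (2 % 3 != 0)
  x=3: both conditions met, included
  x=4: excluded (4 % 3 != 0)
  x=5: excluded (5 % 3 != 0)
Therefore ans = [0, 3].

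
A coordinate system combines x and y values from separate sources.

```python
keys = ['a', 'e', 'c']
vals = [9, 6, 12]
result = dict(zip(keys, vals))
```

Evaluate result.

Step 1: zip pairs keys with values:
  'a' -> 9
  'e' -> 6
  'c' -> 12
Therefore result = {'a': 9, 'e': 6, 'c': 12}.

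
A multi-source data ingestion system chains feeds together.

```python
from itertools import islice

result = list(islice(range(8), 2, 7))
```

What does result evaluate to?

Step 1: islice(range(8), 2, 7) takes elements at indices [2, 7).
Step 2: Elements: [2, 3, 4, 5, 6].
Therefore result = [2, 3, 4, 5, 6].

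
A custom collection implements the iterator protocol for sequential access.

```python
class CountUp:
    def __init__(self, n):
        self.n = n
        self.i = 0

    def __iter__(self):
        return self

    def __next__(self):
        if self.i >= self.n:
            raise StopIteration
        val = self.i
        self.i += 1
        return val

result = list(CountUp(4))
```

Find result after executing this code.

Step 1: CountUp(4) creates an iterator counting 0 to 3.
Step 2: list() consumes all values: [0, 1, 2, 3].
Therefore result = [0, 1, 2, 3].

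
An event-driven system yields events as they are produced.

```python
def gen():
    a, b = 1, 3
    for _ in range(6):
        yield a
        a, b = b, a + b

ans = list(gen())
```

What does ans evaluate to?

Step 1: Fibonacci-like sequence starting with a=1, b=3:
  Iteration 1: yield a=1, then a,b = 3,4
  Iteration 2: yield a=3, then a,b = 4,7
  Iteration 3: yield a=4, then a,b = 7,11
  Iteration 4: yield a=7, then a,b = 11,18
  Iteration 5: yield a=11, then a,b = 18,29
  Iteration 6: yield a=18, then a,b = 29,47
Therefore ans = [1, 3, 4, 7, 11, 18].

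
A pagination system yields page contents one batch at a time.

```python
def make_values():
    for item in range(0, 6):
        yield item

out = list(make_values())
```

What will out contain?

Step 1: The generator yields each value from range(0, 6).
Step 2: list() consumes all yields: [0, 1, 2, 3, 4, 5].
Therefore out = [0, 1, 2, 3, 4, 5].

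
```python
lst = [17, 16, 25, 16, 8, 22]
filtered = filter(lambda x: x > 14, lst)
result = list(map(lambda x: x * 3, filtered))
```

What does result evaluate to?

Step 1: Filter lst for elements > 14:
  17: kept
  16: kept
  25: kept
  16: kept
  8: removed
  22: kept
Step 2: Map x * 3 on filtered [17, 16, 25, 16, 22]:
  17 -> 51
  16 -> 48
  25 -> 75
  16 -> 48
  22 -> 66
Therefore result = [51, 48, 75, 48, 66].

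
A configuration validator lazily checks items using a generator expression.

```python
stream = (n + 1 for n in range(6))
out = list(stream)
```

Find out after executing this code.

Step 1: For each n in range(6), compute n+1:
  n=0: 0+1 = 1
  n=1: 1+1 = 2
  n=2: 2+1 = 3
  n=3: 3+1 = 4
  n=4: 4+1 = 5
  n=5: 5+1 = 6
Therefore out = [1, 2, 3, 4, 5, 6].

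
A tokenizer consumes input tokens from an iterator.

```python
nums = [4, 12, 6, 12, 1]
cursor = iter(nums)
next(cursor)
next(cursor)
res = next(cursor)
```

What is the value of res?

Step 1: Create iterator over [4, 12, 6, 12, 1].
Step 2: next() consumes 4.
Step 3: next() consumes 12.
Step 4: next() returns 6.
Therefore res = 6.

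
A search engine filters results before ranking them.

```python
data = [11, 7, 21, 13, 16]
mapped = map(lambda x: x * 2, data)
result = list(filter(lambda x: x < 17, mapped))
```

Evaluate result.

Step 1: Map x * 2:
  11 -> 22
  7 -> 14
  21 -> 42
  13 -> 26
  16 -> 32
Step 2: Filter for < 17:
  22: removed
  14: kept
  42: removed
  26: removed
  32: removed
Therefore result = [14].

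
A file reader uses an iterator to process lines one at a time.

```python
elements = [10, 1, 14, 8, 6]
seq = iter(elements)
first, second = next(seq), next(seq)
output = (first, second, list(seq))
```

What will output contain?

Step 1: Create iterator over [10, 1, 14, 8, 6].
Step 2: first = 10, second = 1.
Step 3: Remaining elements: [14, 8, 6].
Therefore output = (10, 1, [14, 8, 6]).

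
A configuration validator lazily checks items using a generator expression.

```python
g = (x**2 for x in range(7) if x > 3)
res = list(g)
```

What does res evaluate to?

Step 1: For range(7), keep x > 3, then square:
  x=0: 0 <= 3, excluded
  x=1: 1 <= 3, excluded
  x=2: 2 <= 3, excluded
  x=3: 3 <= 3, excluded
  x=4: 4 > 3, yield 4**2 = 16
  x=5: 5 > 3, yield 5**2 = 25
  x=6: 6 > 3, yield 6**2 = 36
Therefore res = [16, 25, 36].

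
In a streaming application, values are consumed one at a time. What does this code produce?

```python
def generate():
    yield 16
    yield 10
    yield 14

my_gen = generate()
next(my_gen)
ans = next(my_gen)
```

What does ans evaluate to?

Step 1: generate() creates a generator.
Step 2: next(my_gen) yields 16 (consumed and discarded).
Step 3: next(my_gen) yields 10, assigned to ans.
Therefore ans = 10.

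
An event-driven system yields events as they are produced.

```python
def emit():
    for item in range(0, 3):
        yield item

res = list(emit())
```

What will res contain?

Step 1: The generator yields each value from range(0, 3).
Step 2: list() consumes all yields: [0, 1, 2].
Therefore res = [0, 1, 2].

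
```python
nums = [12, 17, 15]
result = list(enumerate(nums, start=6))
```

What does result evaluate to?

Step 1: enumerate with start=6:
  (6, 12)
  (7, 17)
  (8, 15)
Therefore result = [(6, 12), (7, 17), (8, 15)].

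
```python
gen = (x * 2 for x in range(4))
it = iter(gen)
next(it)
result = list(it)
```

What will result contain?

Step 1: Generator produces [0, 2, 4, 6].
Step 2: next(it) consumes first element (0).
Step 3: list(it) collects remaining: [2, 4, 6].
Therefore result = [2, 4, 6].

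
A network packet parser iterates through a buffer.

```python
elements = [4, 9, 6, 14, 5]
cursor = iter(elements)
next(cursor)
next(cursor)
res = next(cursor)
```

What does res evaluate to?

Step 1: Create iterator over [4, 9, 6, 14, 5].
Step 2: next() consumes 4.
Step 3: next() consumes 9.
Step 4: next() returns 6.
Therefore res = 6.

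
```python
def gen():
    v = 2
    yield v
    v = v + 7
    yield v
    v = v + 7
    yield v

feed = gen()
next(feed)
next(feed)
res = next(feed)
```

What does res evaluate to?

Step 1: Trace through generator execution:
  Yield 1: v starts at 2, yield 2
  Yield 2: v = 2 + 7 = 9, yield 9
  Yield 3: v = 9 + 7 = 16, yield 16
Step 2: First next() gets 2, second next() gets the second value, third next() yields 16.
Therefore res = 16.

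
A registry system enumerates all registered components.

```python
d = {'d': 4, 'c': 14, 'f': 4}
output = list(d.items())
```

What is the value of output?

Step 1: d.items() returns (key, value) pairs in insertion order.
Therefore output = [('d', 4), ('c', 14), ('f', 4)].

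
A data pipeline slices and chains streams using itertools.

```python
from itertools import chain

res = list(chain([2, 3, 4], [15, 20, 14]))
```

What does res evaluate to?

Step 1: chain() concatenates iterables: [2, 3, 4] + [15, 20, 14].
Therefore res = [2, 3, 4, 15, 20, 14].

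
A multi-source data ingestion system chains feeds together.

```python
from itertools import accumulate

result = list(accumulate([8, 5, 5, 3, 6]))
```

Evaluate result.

Step 1: accumulate computes running sums:
  + 8 = 8
  + 5 = 13
  + 5 = 18
  + 3 = 21
  + 6 = 27
Therefore result = [8, 13, 18, 21, 27].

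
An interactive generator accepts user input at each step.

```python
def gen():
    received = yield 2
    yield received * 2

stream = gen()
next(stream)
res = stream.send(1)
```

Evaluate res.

Step 1: next(stream) advances to first yield, producing 2.
Step 2: send(1) resumes, received = 1.
Step 3: yield received * 2 = 1 * 2 = 2.
Therefore res = 2.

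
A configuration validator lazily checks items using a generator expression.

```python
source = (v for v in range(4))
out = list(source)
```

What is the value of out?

Step 1: Generator expression iterates range(4): [0, 1, 2, 3].
Step 2: list() collects all values.
Therefore out = [0, 1, 2, 3].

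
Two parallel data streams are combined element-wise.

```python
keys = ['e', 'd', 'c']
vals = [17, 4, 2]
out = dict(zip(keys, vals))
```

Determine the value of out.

Step 1: zip pairs keys with values:
  'e' -> 17
  'd' -> 4
  'c' -> 2
Therefore out = {'e': 17, 'd': 4, 'c': 2}.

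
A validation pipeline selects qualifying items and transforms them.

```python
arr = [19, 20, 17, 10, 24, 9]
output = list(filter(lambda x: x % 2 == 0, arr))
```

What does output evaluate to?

Step 1: Filter elements divisible by 2:
  19 % 2 = 1: removed
  20 % 2 = 0: kept
  17 % 2 = 1: removed
  10 % 2 = 0: kept
  24 % 2 = 0: kept
  9 % 2 = 1: removed
Therefore output = [20, 10, 24].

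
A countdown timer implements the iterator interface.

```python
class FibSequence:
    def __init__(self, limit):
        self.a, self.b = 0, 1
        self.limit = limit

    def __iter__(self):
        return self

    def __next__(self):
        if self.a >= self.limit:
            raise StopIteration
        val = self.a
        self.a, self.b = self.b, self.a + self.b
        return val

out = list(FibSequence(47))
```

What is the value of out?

Step 1: Fibonacci-like sequence (a=0, b=1) until >= 47:
  Yield 0, then a,b = 1,1
  Yield 1, then a,b = 1,2
  Yield 1, then a,b = 2,3
  Yield 2, then a,b = 3,5
  Yield 3, then a,b = 5,8
  Yield 5, then a,b = 8,13
  Yield 8, then a,b = 13,21
  Yield 13, then a,b = 21,34
  Yield 21, then a,b = 34,55
  Yield 34, then a,b = 55,89
Step 2: 55 >= 47, stop.
Therefore out = [0, 1, 1, 2, 3, 5, 8, 13, 21, 34].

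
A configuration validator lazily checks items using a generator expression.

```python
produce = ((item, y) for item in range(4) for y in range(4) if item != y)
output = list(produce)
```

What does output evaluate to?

Step 1: Nested generator over range(4) x range(4) where item != y:
  (0, 0): excluded (item == y)
  (0, 1): included
  (0, 2): included
  (0, 3): included
  (1, 0): included
  (1, 1): excluded (item == y)
  (1, 2): included
  (1, 3): included
  (2, 0): included
  (2, 1): included
  (2, 2): excluded (item == y)
  (2, 3): included
  (3, 0): included
  (3, 1): included
  (3, 2): included
  (3, 3): excluded (item == y)
Therefore output = [(0, 1), (0, 2), (0, 3), (1, 0), (1, 2), (1, 3), (2, 0), (2, 1), (2, 3), (3, 0), (3, 1), (3, 2)].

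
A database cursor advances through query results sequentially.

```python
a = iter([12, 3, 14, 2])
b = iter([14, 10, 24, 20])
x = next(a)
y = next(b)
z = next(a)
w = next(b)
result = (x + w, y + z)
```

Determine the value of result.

Step 1: a iterates [12, 3, 14, 2], b iterates [14, 10, 24, 20].
Step 2: x = next(a) = 12, y = next(b) = 14.
Step 3: z = next(a) = 3, w = next(b) = 10.
Step 4: result = (12 + 10, 14 + 3) = (22, 17).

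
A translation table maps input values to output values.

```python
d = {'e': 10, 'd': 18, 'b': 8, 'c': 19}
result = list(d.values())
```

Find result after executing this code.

Step 1: d.values() returns the dictionary values in insertion order.
Therefore result = [10, 18, 8, 19].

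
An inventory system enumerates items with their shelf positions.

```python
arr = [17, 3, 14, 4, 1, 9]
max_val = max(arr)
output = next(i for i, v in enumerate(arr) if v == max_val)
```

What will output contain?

Step 1: max([17, 3, 14, 4, 1, 9]) = 17.
Step 2: Find first index where value == 17:
  Index 0: 17 == 17, found!
Therefore output = 0.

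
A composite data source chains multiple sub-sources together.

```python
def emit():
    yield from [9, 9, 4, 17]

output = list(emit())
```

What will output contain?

Step 1: yield from delegates to the iterable, yielding each element.
Step 2: Collected values: [9, 9, 4, 17].
Therefore output = [9, 9, 4, 17].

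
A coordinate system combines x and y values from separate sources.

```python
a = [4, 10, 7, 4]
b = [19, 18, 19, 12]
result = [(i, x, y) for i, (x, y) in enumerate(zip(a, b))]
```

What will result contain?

Step 1: enumerate(zip(a, b)) gives index with paired elements:
  i=0: (4, 19)
  i=1: (10, 18)
  i=2: (7, 19)
  i=3: (4, 12)
Therefore result = [(0, 4, 19), (1, 10, 18), (2, 7, 19), (3, 4, 12)].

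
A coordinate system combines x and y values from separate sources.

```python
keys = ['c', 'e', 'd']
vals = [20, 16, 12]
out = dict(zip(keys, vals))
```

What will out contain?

Step 1: zip pairs keys with values:
  'c' -> 20
  'e' -> 16
  'd' -> 12
Therefore out = {'c': 20, 'e': 16, 'd': 12}.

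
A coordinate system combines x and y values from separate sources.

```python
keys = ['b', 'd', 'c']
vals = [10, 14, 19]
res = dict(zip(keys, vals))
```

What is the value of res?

Step 1: zip pairs keys with values:
  'b' -> 10
  'd' -> 14
  'c' -> 19
Therefore res = {'b': 10, 'd': 14, 'c': 19}.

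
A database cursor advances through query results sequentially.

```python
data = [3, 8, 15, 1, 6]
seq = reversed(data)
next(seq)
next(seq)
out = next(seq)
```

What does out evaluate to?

Step 1: reversed([3, 8, 15, 1, 6]) gives iterator: [6, 1, 15, 8, 3].
Step 2: First next() = 6, second next() = 1.
Step 3: Third next() = 15.
Therefore out = 15.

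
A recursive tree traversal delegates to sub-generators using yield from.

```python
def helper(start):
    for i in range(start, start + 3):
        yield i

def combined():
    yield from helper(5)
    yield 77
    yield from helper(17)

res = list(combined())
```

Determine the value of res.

Step 1: combined() delegates to helper(5):
  yield 5
  yield 6
  yield 7
Step 2: yield 77
Step 3: Delegates to helper(17):
  yield 17
  yield 18
  yield 19
Therefore res = [5, 6, 7, 77, 17, 18, 19].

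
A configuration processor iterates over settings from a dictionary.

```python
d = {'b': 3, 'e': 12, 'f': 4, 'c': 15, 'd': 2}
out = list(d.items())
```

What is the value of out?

Step 1: d.items() returns (key, value) pairs in insertion order.
Therefore out = [('b', 3), ('e', 12), ('f', 4), ('c', 15), ('d', 2)].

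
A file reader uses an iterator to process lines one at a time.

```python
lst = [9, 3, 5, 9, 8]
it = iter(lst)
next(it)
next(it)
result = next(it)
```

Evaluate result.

Step 1: Create iterator over [9, 3, 5, 9, 8].
Step 2: next() consumes 9.
Step 3: next() consumes 3.
Step 4: next() returns 5.
Therefore result = 5.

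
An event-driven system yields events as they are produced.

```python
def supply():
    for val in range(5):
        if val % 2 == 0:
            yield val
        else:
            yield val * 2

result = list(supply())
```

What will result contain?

Step 1: For each val in range(5), yield val if even, else val*2:
  val=0 (even): yield 0
  val=1 (odd): yield 1*2 = 2
  val=2 (even): yield 2
  val=3 (odd): yield 3*2 = 6
  val=4 (even): yield 4
Therefore result = [0, 2, 2, 6, 4].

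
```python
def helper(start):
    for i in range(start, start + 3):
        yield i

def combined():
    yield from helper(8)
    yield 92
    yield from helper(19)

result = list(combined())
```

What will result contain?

Step 1: combined() delegates to helper(8):
  yield 8
  yield 9
  yield 10
Step 2: yield 92
Step 3: Delegates to helper(19):
  yield 19
  yield 20
  yield 21
Therefore result = [8, 9, 10, 92, 19, 20, 21].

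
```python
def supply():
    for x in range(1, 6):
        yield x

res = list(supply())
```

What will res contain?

Step 1: The generator yields each value from range(1, 6).
Step 2: list() consumes all yields: [1, 2, 3, 4, 5].
Therefore res = [1, 2, 3, 4, 5].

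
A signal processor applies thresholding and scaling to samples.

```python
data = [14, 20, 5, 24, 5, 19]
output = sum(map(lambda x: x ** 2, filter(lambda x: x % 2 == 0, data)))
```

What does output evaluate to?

Step 1: Filter even numbers from [14, 20, 5, 24, 5, 19]: [14, 20, 24]
Step 2: Square each: [196, 400, 576]
Step 3: Sum = 1172.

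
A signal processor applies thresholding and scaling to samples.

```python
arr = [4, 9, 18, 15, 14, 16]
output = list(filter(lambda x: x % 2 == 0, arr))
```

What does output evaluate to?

Step 1: Filter elements divisible by 2:
  4 % 2 = 0: kept
  9 % 2 = 1: removed
  18 % 2 = 0: kept
  15 % 2 = 1: removed
  14 % 2 = 0: kept
  16 % 2 = 0: kept
Therefore output = [4, 18, 14, 16].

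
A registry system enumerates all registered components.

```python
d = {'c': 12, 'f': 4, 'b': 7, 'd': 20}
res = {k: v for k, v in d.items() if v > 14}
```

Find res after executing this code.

Step 1: Filter items where value > 14:
  'c': 12 <= 14: removed
  'f': 4 <= 14: removed
  'b': 7 <= 14: removed
  'd': 20 > 14: kept
Therefore res = {'d': 20}.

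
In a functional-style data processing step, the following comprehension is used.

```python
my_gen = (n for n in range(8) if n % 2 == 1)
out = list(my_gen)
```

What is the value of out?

Step 1: Filter range(8) keeping only odd values:
  n=0: even, excluded
  n=1: odd, included
  n=2: even, excluded
  n=3: odd, included
  n=4: even, excluded
  n=5: odd, included
  n=6: even, excluded
  n=7: odd, included
Therefore out = [1, 3, 5, 7].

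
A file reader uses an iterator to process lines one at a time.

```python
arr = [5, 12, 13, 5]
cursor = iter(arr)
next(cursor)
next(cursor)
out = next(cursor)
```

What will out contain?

Step 1: Create iterator over [5, 12, 13, 5].
Step 2: next() consumes 5.
Step 3: next() consumes 12.
Step 4: next() returns 13.
Therefore out = 13.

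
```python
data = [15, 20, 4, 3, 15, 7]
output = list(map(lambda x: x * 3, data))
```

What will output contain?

Step 1: Apply lambda x: x * 3 to each element:
  15 -> 45
  20 -> 60
  4 -> 12
  3 -> 9
  15 -> 45
  7 -> 21
Therefore output = [45, 60, 12, 9, 45, 21].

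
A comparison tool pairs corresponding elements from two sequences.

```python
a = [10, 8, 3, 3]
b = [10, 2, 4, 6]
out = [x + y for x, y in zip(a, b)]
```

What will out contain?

Step 1: Add corresponding elements:
  10 + 10 = 20
  8 + 2 = 10
  3 + 4 = 7
  3 + 6 = 9
Therefore out = [20, 10, 7, 9].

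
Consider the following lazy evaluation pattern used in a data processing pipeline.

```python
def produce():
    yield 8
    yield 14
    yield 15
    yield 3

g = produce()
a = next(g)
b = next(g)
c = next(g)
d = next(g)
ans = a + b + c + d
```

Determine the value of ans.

Step 1: Create generator and consume all values:
  a = next(g) = 8
  b = next(g) = 14
  c = next(g) = 15
  d = next(g) = 3
Step 2: ans = 8 + 14 + 15 + 3 = 40.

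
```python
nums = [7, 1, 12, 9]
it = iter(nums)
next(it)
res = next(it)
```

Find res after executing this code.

Step 1: Create iterator over [7, 1, 12, 9].
Step 2: next() consumes 7.
Step 3: next() returns 1.
Therefore res = 1.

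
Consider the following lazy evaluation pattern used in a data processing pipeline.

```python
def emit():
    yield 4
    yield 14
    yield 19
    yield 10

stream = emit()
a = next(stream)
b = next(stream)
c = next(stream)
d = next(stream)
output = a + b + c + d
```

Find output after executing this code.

Step 1: Create generator and consume all values:
  a = next(stream) = 4
  b = next(stream) = 14
  c = next(stream) = 19
  d = next(stream) = 10
Step 2: output = 4 + 14 + 19 + 10 = 47.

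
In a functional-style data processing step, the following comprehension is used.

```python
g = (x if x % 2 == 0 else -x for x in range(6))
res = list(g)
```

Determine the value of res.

Step 1: For each x in range(6), yield x if even, else -x:
  x=0: even, yield 0
  x=1: odd, yield -1
  x=2: even, yield 2
  x=3: odd, yield -3
  x=4: even, yield 4
  x=5: odd, yield -5
Therefore res = [0, -1, 2, -3, 4, -5].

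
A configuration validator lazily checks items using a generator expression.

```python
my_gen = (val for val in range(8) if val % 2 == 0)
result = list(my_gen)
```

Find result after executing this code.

Step 1: Filter range(8) keeping only even values:
  val=0: even, included
  val=1: odd, excluded
  val=2: even, included
  val=3: odd, excluded
  val=4: even, included
  val=5: odd, excluded
  val=6: even, included
  val=7: odd, excluded
Therefore result = [0, 2, 4, 6].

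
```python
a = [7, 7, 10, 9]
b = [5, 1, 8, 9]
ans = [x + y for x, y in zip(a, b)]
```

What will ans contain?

Step 1: Add corresponding elements:
  7 + 5 = 12
  7 + 1 = 8
  10 + 8 = 18
  9 + 9 = 18
Therefore ans = [12, 8, 18, 18].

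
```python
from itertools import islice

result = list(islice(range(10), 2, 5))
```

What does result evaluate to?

Step 1: islice(range(10), 2, 5) takes elements at indices [2, 5).
Step 2: Elements: [2, 3, 4].
Therefore result = [2, 3, 4].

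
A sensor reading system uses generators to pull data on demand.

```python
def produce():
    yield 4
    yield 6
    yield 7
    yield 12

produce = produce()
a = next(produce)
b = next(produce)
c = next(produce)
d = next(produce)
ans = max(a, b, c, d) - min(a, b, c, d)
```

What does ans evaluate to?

Step 1: Create generator and consume all values:
  a = next(produce) = 4
  b = next(produce) = 6
  c = next(produce) = 7
  d = next(produce) = 12
Step 2: max = 12, min = 4, ans = 12 - 4 = 8.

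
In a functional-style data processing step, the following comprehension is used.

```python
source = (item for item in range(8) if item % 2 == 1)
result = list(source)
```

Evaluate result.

Step 1: Filter range(8) keeping only odd values:
  item=0: even, excluded
  item=1: odd, included
  item=2: even, excluded
  item=3: odd, included
  item=4: even, excluded
  item=5: odd, included
  item=6: even, excluded
  item=7: odd, included
Therefore result = [1, 3, 5, 7].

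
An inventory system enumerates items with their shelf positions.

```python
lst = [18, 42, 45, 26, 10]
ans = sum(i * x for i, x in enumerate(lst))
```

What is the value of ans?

Step 1: Compute i * x for each (i, x) in enumerate([18, 42, 45, 26, 10]):
  i=0, x=18: 0*18 = 0
  i=1, x=42: 1*42 = 42
  i=2, x=45: 2*45 = 90
  i=3, x=26: 3*26 = 78
  i=4, x=10: 4*10 = 40
Step 2: sum = 0 + 42 + 90 + 78 + 40 = 250.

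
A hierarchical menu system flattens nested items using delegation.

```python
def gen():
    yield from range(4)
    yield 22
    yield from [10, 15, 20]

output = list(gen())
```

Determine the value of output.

Step 1: Trace yields in order:
  yield 0
  yield 1
  yield 2
  yield 3
  yield 22
  yield 10
  yield 15
  yield 20
Therefore output = [0, 1, 2, 3, 22, 10, 15, 20].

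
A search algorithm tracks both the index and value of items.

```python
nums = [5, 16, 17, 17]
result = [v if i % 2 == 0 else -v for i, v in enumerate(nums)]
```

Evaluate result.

Step 1: For each (i, v), keep v if i is even, negate if odd:
  i=0 (even): keep 5
  i=1 (odd): negate to -16
  i=2 (even): keep 17
  i=3 (odd): negate to -17
Therefore result = [5, -16, 17, -17].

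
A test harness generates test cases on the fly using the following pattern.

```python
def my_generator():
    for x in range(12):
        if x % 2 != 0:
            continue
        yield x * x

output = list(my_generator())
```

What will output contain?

Step 1: Only yield x**2 when x is divisible by 2:
  x=0: 0 % 2 == 0, yield 0**2 = 0
  x=2: 2 % 2 == 0, yield 2**2 = 4
  x=4: 4 % 2 == 0, yield 4**2 = 16
  x=6: 6 % 2 == 0, yield 6**2 = 36
  x=8: 8 % 2 == 0, yield 8**2 = 64
  x=10: 10 % 2 == 0, yield 10**2 = 100
Therefore output = [0, 4, 16, 36, 64, 100].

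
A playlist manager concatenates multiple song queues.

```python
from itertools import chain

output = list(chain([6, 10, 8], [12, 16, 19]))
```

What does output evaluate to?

Step 1: chain() concatenates iterables: [6, 10, 8] + [12, 16, 19].
Therefore output = [6, 10, 8, 12, 16, 19].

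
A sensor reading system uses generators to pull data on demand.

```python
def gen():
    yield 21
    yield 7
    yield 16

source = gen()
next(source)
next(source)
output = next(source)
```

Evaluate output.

Step 1: gen() creates a generator.
Step 2: next(source) yields 21 (consumed and discarded).
Step 3: next(source) yields 7 (consumed and discarded).
Step 4: next(source) yields 16, assigned to output.
Therefore output = 16.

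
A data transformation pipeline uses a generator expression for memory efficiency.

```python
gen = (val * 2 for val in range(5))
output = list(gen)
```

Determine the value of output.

Step 1: For each val in range(5), compute val*2:
  val=0: 0*2 = 0
  val=1: 1*2 = 2
  val=2: 2*2 = 4
  val=3: 3*2 = 6
  val=4: 4*2 = 8
Therefore output = [0, 2, 4, 6, 8].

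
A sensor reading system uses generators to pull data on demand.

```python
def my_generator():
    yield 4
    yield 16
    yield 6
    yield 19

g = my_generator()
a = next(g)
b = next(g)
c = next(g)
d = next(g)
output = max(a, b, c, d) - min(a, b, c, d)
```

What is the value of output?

Step 1: Create generator and consume all values:
  a = next(g) = 4
  b = next(g) = 16
  c = next(g) = 6
  d = next(g) = 19
Step 2: max = 19, min = 4, output = 19 - 4 = 15.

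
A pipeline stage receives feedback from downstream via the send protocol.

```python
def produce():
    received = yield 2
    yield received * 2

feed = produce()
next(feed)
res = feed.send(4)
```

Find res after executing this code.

Step 1: next(feed) advances to first yield, producing 2.
Step 2: send(4) resumes, received = 4.
Step 3: yield received * 2 = 4 * 2 = 8.
Therefore res = 8.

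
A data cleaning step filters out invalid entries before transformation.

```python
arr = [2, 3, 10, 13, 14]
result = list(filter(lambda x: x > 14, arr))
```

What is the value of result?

Step 1: Filter elements > 14:
  2: removed
  3: removed
  10: removed
  13: removed
  14: removed
Therefore result = [].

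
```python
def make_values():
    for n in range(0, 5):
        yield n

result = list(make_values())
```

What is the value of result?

Step 1: The generator yields each value from range(0, 5).
Step 2: list() consumes all yields: [0, 1, 2, 3, 4].
Therefore result = [0, 1, 2, 3, 4].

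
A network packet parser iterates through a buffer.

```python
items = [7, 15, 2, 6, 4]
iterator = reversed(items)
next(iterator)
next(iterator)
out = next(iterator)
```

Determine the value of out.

Step 1: reversed([7, 15, 2, 6, 4]) gives iterator: [4, 6, 2, 15, 7].
Step 2: First next() = 4, second next() = 6.
Step 3: Third next() = 2.
Therefore out = 2.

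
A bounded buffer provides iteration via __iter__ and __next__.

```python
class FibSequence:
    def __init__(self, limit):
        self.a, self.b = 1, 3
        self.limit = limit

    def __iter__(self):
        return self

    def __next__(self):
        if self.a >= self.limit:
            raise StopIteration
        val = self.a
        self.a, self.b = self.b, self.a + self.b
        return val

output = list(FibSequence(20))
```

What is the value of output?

Step 1: Fibonacci-like sequence (a=1, b=3) until >= 20:
  Yield 1, then a,b = 3,4
  Yield 3, then a,b = 4,7
  Yield 4, then a,b = 7,11
  Yield 7, then a,b = 11,18
  Yield 11, then a,b = 18,29
  Yield 18, then a,b = 29,47
Step 2: 29 >= 20, stop.
Therefore output = [1, 3, 4, 7, 11, 18].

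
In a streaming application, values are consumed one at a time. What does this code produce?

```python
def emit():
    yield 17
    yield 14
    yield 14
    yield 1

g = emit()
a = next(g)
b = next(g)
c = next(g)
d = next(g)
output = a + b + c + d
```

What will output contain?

Step 1: Create generator and consume all values:
  a = next(g) = 17
  b = next(g) = 14
  c = next(g) = 14
  d = next(g) = 1
Step 2: output = 17 + 14 + 14 + 1 = 46.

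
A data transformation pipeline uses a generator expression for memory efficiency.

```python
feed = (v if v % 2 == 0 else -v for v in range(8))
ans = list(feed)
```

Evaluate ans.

Step 1: For each v in range(8), yield v if even, else -v:
  v=0: even, yield 0
  v=1: odd, yield -1
  v=2: even, yield 2
  v=3: odd, yield -3
  v=4: even, yield 4
  v=5: odd, yield -5
  v=6: even, yield 6
  v=7: odd, yield -7
Therefore ans = [0, -1, 2, -3, 4, -5, 6, -7].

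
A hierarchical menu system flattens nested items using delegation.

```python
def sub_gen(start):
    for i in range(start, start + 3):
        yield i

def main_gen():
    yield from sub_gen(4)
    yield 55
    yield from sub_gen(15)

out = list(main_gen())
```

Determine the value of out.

Step 1: main_gen() delegates to sub_gen(4):
  yield 4
  yield 5
  yield 6
Step 2: yield 55
Step 3: Delegates to sub_gen(15):
  yield 15
  yield 16
  yield 17
Therefore out = [4, 5, 6, 55, 15, 16, 17].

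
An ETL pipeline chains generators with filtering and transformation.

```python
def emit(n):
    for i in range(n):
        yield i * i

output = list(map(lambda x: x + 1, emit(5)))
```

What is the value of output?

Step 1: emit(5) yields squares: [0, 1, 4, 9, 16].
Step 2: map adds 1 to each: [1, 2, 5, 10, 17].
Therefore output = [1, 2, 5, 10, 17].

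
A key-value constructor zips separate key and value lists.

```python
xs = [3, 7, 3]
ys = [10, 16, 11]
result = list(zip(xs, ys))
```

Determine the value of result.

Step 1: zip pairs elements at same index:
  Index 0: (3, 10)
  Index 1: (7, 16)
  Index 2: (3, 11)
Therefore result = [(3, 10), (7, 16), (3, 11)].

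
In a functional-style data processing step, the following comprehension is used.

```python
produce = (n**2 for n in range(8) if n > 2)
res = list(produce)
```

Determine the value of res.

Step 1: For range(8), keep n > 2, then square:
  n=0: 0 <= 2, excluded
  n=1: 1 <= 2, excluded
  n=2: 2 <= 2, excluded
  n=3: 3 > 2, yield 3**2 = 9
  n=4: 4 > 2, yield 4**2 = 16
  n=5: 5 > 2, yield 5**2 = 25
  n=6: 6 > 2, yield 6**2 = 36
  n=7: 7 > 2, yield 7**2 = 49
Therefore res = [9, 16, 25, 36, 49].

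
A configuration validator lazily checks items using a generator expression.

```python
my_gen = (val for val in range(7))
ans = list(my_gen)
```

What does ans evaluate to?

Step 1: Generator expression iterates range(7): [0, 1, 2, 3, 4, 5, 6].
Step 2: list() collects all values.
Therefore ans = [0, 1, 2, 3, 4, 5, 6].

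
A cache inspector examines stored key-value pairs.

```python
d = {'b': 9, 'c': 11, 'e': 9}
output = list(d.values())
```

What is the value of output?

Step 1: d.values() returns the dictionary values in insertion order.
Therefore output = [9, 11, 9].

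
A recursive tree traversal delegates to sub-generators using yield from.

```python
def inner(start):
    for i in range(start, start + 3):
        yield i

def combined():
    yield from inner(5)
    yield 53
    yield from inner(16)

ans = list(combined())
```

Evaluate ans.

Step 1: combined() delegates to inner(5):
  yield 5
  yield 6
  yield 7
Step 2: yield 53
Step 3: Delegates to inner(16):
  yield 16
  yield 17
  yield 18
Therefore ans = [5, 6, 7, 53, 16, 17, 18].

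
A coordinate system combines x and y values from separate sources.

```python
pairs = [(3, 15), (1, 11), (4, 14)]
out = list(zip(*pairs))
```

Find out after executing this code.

Step 1: zip(*pairs) transposes: unzips [(3, 15), (1, 11), (4, 14)] into separate sequences.
Step 2: First elements: (3, 1, 4), second elements: (15, 11, 14).
Therefore out = [(3, 1, 4), (15, 11, 14)].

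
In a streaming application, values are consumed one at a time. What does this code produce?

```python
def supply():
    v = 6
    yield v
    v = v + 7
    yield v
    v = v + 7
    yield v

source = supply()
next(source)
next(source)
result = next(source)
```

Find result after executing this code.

Step 1: Trace through generator execution:
  Yield 1: v starts at 6, yield 6
  Yield 2: v = 6 + 7 = 13, yield 13
  Yield 3: v = 13 + 7 = 20, yield 20
Step 2: First next() gets 6, second next() gets the second value, third next() yields 20.
Therefore result = 20.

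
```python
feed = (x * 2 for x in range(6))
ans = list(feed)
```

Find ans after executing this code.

Step 1: For each x in range(6), compute x*2:
  x=0: 0*2 = 0
  x=1: 1*2 = 2
  x=2: 2*2 = 4
  x=3: 3*2 = 6
  x=4: 4*2 = 8
  x=5: 5*2 = 10
Therefore ans = [0, 2, 4, 6, 8, 10].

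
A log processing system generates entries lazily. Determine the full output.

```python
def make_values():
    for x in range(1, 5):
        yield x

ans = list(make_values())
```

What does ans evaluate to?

Step 1: The generator yields each value from range(1, 5).
Step 2: list() consumes all yields: [1, 2, 3, 4].
Therefore ans = [1, 2, 3, 4].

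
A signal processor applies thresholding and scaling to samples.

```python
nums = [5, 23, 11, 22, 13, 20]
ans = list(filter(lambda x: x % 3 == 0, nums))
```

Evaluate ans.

Step 1: Filter elements divisible by 3:
  5 % 3 = 2: removed
  23 % 3 = 2: removed
  11 % 3 = 2: removed
  22 % 3 = 1: removed
  13 % 3 = 1: removed
  20 % 3 = 2: removed
Therefore ans = [].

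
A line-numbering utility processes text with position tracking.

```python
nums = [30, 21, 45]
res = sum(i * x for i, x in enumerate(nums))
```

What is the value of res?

Step 1: Compute i * x for each (i, x) in enumerate([30, 21, 45]):
  i=0, x=30: 0*30 = 0
  i=1, x=21: 1*21 = 21
  i=2, x=45: 2*45 = 90
Step 2: sum = 0 + 21 + 90 = 111.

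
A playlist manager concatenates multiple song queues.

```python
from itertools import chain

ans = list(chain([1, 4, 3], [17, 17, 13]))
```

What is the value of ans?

Step 1: chain() concatenates iterables: [1, 4, 3] + [17, 17, 13].
Therefore ans = [1, 4, 3, 17, 17, 13].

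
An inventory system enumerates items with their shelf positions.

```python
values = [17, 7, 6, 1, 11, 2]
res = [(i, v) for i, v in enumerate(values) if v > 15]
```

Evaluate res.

Step 1: Filter enumerate([17, 7, 6, 1, 11, 2]) keeping v > 15:
  (0, 17): 17 > 15, included
  (1, 7): 7 <= 15, excluded
  (2, 6): 6 <= 15, excluded
  (3, 1): 1 <= 15, excluded
  (4, 11): 11 <= 15, excluded
  (5, 2): 2 <= 15, excluded
Therefore res = [(0, 17)].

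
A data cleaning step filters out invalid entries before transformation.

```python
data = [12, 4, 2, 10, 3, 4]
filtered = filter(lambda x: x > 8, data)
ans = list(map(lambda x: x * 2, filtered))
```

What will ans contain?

Step 1: Filter data for elements > 8:
  12: kept
  4: removed
  2: removed
  10: kept
  3: removed
  4: removed
Step 2: Map x * 2 on filtered [12, 10]:
  12 -> 24
  10 -> 20
Therefore ans = [24, 20].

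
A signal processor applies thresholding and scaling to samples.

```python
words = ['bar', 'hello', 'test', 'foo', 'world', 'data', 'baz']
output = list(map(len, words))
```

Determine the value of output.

Step 1: Map len() to each word:
  'bar' -> 3
  'hello' -> 5
  'test' -> 4
  'foo' -> 3
  'world' -> 5
  'data' -> 4
  'baz' -> 3
Therefore output = [3, 5, 4, 3, 5, 4, 3].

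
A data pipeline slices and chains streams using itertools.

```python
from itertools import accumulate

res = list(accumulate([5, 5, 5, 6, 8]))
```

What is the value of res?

Step 1: accumulate computes running sums:
  + 5 = 5
  + 5 = 10
  + 5 = 15
  + 6 = 21
  + 8 = 29
Therefore res = [5, 10, 15, 21, 29].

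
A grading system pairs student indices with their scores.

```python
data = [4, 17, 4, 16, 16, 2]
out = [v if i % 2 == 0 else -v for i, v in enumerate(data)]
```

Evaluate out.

Step 1: For each (i, v), keep v if i is even, negate if odd:
  i=0 (even): keep 4
  i=1 (odd): negate to -17
  i=2 (even): keep 4
  i=3 (odd): negate to -16
  i=4 (even): keep 16
  i=5 (odd): negate to -2
Therefore out = [4, -17, 4, -16, 16, -2].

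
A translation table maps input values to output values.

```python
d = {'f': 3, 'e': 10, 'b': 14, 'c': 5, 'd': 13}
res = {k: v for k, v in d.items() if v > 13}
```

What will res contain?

Step 1: Filter items where value > 13:
  'f': 3 <= 13: removed
  'e': 10 <= 13: removed
  'b': 14 > 13: kept
  'c': 5 <= 13: removed
  'd': 13 <= 13: removed
Therefore res = {'b': 14}.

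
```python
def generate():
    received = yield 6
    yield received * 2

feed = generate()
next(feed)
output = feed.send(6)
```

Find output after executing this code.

Step 1: next(feed) advances to first yield, producing 6.
Step 2: send(6) resumes, received = 6.
Step 3: yield received * 2 = 6 * 2 = 12.
Therefore output = 12.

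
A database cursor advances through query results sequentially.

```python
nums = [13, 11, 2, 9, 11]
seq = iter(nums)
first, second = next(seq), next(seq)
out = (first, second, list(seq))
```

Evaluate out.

Step 1: Create iterator over [13, 11, 2, 9, 11].
Step 2: first = 13, second = 11.
Step 3: Remaining elements: [2, 9, 11].
Therefore out = (13, 11, [2, 9, 11]).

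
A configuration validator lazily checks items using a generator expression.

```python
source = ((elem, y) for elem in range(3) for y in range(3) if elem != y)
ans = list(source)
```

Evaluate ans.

Step 1: Nested generator over range(3) x range(3) where elem != y:
  (0, 0): excluded (elem == y)
  (0, 1): included
  (0, 2): included
  (1, 0): included
  (1, 1): excluded (elem == y)
  (1, 2): included
  (2, 0): included
  (2, 1): included
  (2, 2): excluded (elem == y)
Therefore ans = [(0, 1), (0, 2), (1, 0), (1, 2), (2, 0), (2, 1)].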